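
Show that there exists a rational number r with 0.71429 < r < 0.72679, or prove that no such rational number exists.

Look for a denominator N such that an integer falls strictly between N·0.71429 and N·0.72679. N = 18 works: 18·0.71429 = 12.85722 < 13 < 13.08222 = 18·0.72679.
So r = 13/18 works: it is a ratio of integers, and dividing 18·0.71429 < 13 < 18·0.72679 through by 18 gives 0.71429 < 13/18 < 0.72679.

r = 13/18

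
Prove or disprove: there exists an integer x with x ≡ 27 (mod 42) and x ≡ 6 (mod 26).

There is no such integer.

gcd(42, 26) = 2. If x ≡ 27 (mod 42) and x ≡ 6 (mod 26), then x ≡ 27 (mod 2) and x ≡ 6 (mod 2).
These are incompatible: 27 − 6 = 21 is not divisible by 2.
Therefore no such x exists.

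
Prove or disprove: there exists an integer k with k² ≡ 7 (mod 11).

No, no such integer exists.

Since (11 − k)² ≡ k² (mod 11), it suffices to square k = 0, 1, …, 5: the residues are 0, 1, 4, 9, 5, 3.
So the quadratic residues mod 11 are {0, 1, 3, 4, 5, 9}, and 7 is not among them.
Hence no integer k has k² ≡ 7 (mod 11).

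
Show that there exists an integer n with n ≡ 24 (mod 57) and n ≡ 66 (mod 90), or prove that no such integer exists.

Here gcd(57, 90) = 3, and both 24 and 66 leave remainder 0 mod 3, so the system is consistent.
Write n = 24 + 57t. Then 57t ≡ 66 − 24 ≡ 42 (mod 90); dividing through by 3 gives 19t ≡ 14 (mod 30).
Invert 19 mod 30 by the Euclidean algorithm: 30 = 1·19 + 11, 19 = 1·11 + 8, 11 = 1·8 + 3, 8 = 2·3 + 2, 3 = 1·2 + 1, 2 = 2·1 + 0; back-substituting, 1 = 3 − 1·2 = 3 − (8 − 2·3) = −8 + 3·3 = −8 + 3·(11 − 1·8) = 3·11 − 4·8 = 3·11 − 4·(19 − 1·11) = −4·19 + 7·11 = −4·19 + 7·(30 − 1·19) = 7·30 − 11·19. Hence 19·(-11) ≡ 1, so 19⁻¹ ≡ -11 ≡ 19 (mod 30).
Multiplying by 19: t ≡ 19·14 = 266 ≡ 26 (mod 30).
Then n = 24 + 57·26 = 1506.
Check: 1506 mod 57 = 24, 1506 mod 90 = 66. ✓

n = 1506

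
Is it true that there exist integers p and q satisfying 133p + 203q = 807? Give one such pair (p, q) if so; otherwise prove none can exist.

Any value of 133p + 203q is a multiple of gcd(133, 203) = 7.
But 807 = 7·115 + 2, so 7 ∤ 807.
Therefore 133p + 203q = 807 has no solution in integers.

No, no such integers exist.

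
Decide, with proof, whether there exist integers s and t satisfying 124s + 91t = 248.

s = 2, t = 0

124 and 91 are coprime, so 124s + 91t ranges over all of ℤ.
Run the Euclidean algorithm on 124 and 91: 124 = 1·91 + 33, 91 = 2·33 + 25, 33 = 1·25 + 8, 25 = 3·8 + 1, 8 = 8·1 + 0.
Working back up the chain: 1 = 25 − 3·8 = 25 − 3·(33 − 1·25) = −3·33 + 4·25 = −3·33 + 4·(91 − 2·33) = 4·91 − 11·33 = 4·91 − 11·(124 − 1·91) = −11·124 + 15·91. So 124·(-11) + 91·15 = 1.
Scaling by 248 gives the particular solution (s, t) = (-2728, 3720).
The general solution is s = -2728 + 91k, t = 3720 − 124k; taking k = 30 gives the smaller pair s = 2, t = 0.
Check: 124·2 + 91·0 = 248 + 0 = 248. ✓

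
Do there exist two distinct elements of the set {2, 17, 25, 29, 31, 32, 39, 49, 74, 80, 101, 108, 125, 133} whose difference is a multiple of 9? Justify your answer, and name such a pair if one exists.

Both 2 and 29 leave remainder 2 on division by 9; their difference 27 = 3·9 is a multiple of 9.

2 and 29 are such a pair.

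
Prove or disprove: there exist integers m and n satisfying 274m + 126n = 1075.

There are no such integers.

Both 274 and 126 are divisible by gcd(274, 126) = 2, hence so is any combination 274m + 126n.
But 1075 is not a multiple of 2 (it leaves remainder 1).
Therefore 274m + 126n = 1075 has no solution in integers.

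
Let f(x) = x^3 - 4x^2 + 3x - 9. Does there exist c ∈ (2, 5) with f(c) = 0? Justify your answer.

Yes, such a c exists.

f(2) = -11 and f(5) = 31, which have opposite signs.
f is continuous everywhere (it is a polynomial), in particular on [2, 5].
By the Intermediate Value Theorem, f takes the value 0 somewhere in the open interval.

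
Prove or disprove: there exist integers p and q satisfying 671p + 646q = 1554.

671 and 646 are coprime, so 671p + 646q ranges over all of ℤ.
Dividing repeatedly: 671 = 1·646 + 25, 646 = 25·25 + 21, 25 = 1·21 + 4, 21 = 5·4 + 1, 4 = 4·1 + 0.
Working back up the chain: 1 = 21 − 5·4 = 21 − 5·(25 − 1·21) = −5·25 + 6·21 = −5·25 + 6·(646 − 25·25) = 6·646 − 155·25 = 6·646 − 155·(671 − 1·646) = −155·671 + 161·646. So 671·(-155) + 646·161 = 1.
Times 1554: 671·(-240870) + 646·250194 = 1554, so (-240870, 250194) solves it.
The general solution is p = -240870 + 646k, q = 250194 − 671k; taking k = 373 gives the smaller pair p = 88, q = -89.
Indeed 671·88 + 646·(-89) = 59048 − 57494 = 1554.

p = 88, q = -89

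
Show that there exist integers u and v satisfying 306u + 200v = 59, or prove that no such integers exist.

Both 306 and 200 are divisible by gcd(306, 200) = 2, hence so is any combination 306u + 200v.
However 59 leaves remainder 1 on division by 2.
Hence no integers u, v satisfy the equation.

No, no such integers exist.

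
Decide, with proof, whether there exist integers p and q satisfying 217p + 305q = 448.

p = 189, q = -133

Since gcd(217, 305) = 1, every integer is an integer combination of 217 and 305.
Run the Euclidean algorithm on 305 and 217: 305 = 1·217 + 88, 217 = 2·88 + 41, 88 = 2·41 + 6, 41 = 6·6 + 5, 6 = 1·5 + 1, 5 = 5·1 + 0.
Working back up the chain: 1 = 6 − 1·5 = 6 − (41 − 6·6) = −41 + 7·6 = −41 + 7·(88 − 2·41) = 7·88 − 15·41 = 7·88 − 15·(217 − 2·88) = −15·217 + 37·88 = −15·217 + 37·(305 − 1·217) = 37·305 − 52·217. So 217·(-52) + 305·37 = 1.
Times 448: 217·(-23296) + 305·16576 = 448, so (-23296, 16576) solves it.
The general solution is p = -23296 + 305k, q = 16576 − 217k; taking k = 77 gives the smaller pair p = 189, q = -133.
Check: 217·189 + 305·(-133) = 41013 − 40565 = 448. ✓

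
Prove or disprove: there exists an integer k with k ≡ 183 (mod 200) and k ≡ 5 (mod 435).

gcd(200, 435) = 5. If k ≡ 183 (mod 200) and k ≡ 5 (mod 435), then k ≡ 183 (mod 5) and k ≡ 5 (mod 5).
However 183 ≡ 3 and 5 ≡ 0 (mod 5), and 3 ≠ 0.
So no integer satisfies both congruences.

No such integer exists.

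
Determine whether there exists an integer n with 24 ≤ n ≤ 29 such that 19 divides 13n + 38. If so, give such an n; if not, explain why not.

No, no such integer n in that range exists.

At n = 24, 13·24 + 38 = 350 ≡ 8 (mod 19), and each step in n adds 13, giving residues 8, 2, 15, 9, 3, 16 for n = 24, 25, …, 29.
The residue 0 does not occur, so no n in [24, 29] makes 13n + 38 a multiple of 19.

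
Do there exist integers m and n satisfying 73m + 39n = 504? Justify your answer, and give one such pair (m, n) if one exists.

Since gcd(73, 39) = 1, every integer is an integer combination of 73 and 39.
Run the Euclidean algorithm on 73 and 39: 73 = 1·39 + 34, 39 = 1·34 + 5, 34 = 6·5 + 4, 5 = 1·4 + 1, 4 = 4·1 + 0.
Back-substituting, 1 = 5 − 1·4 = 5 − (34 − 6·5) = −34 + 7·5 = −34 + 7·(39 − 1·34) = 7·39 − 8·34 = 7·39 − 8·(73 − 1·39) = −8·73 + 15·39; that is, 73·(-8) + 39·15 = 1.
Multiplying through by 504: m = (-8)·504 = -4032, n = 15·504 = 7560 is a solution.
Shifting by a multiple of (39, −73) keeps it a solution: m = -4032 + 104·39 = 24, n = 7560 − 104·73 = -32.
Check: 73·24 + 39·(-32) = 1752 − 1248 = 504. ✓

m = 24, n = -32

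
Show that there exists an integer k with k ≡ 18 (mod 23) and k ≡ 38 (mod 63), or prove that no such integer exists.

k = 731

The moduli 23 and 63 are coprime, so by the Chinese Remainder Theorem a unique solution modulo 1449 exists.
Any solution of the first congruence is k = 18 + 23t; substituting into the second, 23t ≡ 38 − 18 ≡ 20 (mod 63).
To invert 23 modulo 63: 63 = 2·23 + 17, 23 = 1·17 + 6, 17 = 2·6 + 5, 6 = 1·5 + 1, 5 = 5·1 + 0, and unwinding, 1 = 6 − 1·5 = 6 − (17 − 2·6) = −17 + 3·6 = −17 + 3·(23 − 1·17) = 3·23 − 4·17 = 3·23 − 4·(63 − 2·23) = −4·63 + 11·23. Thus 23⁻¹ ≡ 11 (mod 63).
Therefore t ≡ 11·20 = 220 ≡ 31 (mod 63).
With t = 31: k = 18 + 23·31 = 731.
Indeed 731 ≡ 18 (mod 23) and 731 ≡ 38 (mod 63).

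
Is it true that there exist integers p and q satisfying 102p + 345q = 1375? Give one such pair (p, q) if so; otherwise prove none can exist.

Any value of 102p + 345q is a multiple of gcd(102, 345) = 3.
However 1375 leaves remainder 1 on division by 3.
Therefore 102p + 345q = 1375 has no solution in integers.

No such integers exist.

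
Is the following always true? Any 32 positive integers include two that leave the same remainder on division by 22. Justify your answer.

Yes.

Partition the integers by their residue mod 22; there are 22 classes.
With 32 integers and only 22 classes, the pigeonhole principle forces two of them, say a and b, into the same class.
So a and b have equal remainders mod 22, which is exactly what was to be shown.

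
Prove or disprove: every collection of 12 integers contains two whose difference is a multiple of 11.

Each integer lies in one of the 11 residue classes modulo 11.
Since 12 > 11, two of the 12 integers must share a residue class by the pigeonhole principle; call them a and b.
Their difference a − b is then a multiple of 11.

True.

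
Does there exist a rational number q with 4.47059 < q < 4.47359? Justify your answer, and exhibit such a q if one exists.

q = 161/36

Multiplying by 36: 36·4.47059 = 160.94124 and 36·4.47359 = 161.04924, so the integer 161 lies strictly between them.
Hence 161/36 is a rational number with 4.47059 < 161/36 < 4.47359.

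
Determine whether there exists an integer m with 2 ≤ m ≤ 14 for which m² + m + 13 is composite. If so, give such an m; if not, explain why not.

At m = 13: 13² + 13 + 13 = 195 = 3·65, which is composite.

m = 13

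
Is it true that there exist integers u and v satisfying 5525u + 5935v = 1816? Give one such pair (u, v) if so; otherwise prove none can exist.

There are no such integers.

gcd(5525, 5935) = 5, so every integer of the form 5525u + 5935v is a multiple of 5.
However 1816 leaves remainder 1 on division by 5.
Hence no integers u, v satisfy the equation.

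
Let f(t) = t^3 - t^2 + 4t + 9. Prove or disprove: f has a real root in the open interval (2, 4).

No.

f(2) = 21 and f(4) = 73, both positive.
The derivative f'(t) = 3t^2 - 2t + 4 is a quadratic with discriminant (-2)² − 4·3·4 = -44 < 0; it never vanishes, so it is always positive (sign of the leading coefficient).
So f is strictly increasing; between 2 and 4 its values lie between f(2) = 21 and f(4) = 73, all positive. Therefore f has no root in (2, 4).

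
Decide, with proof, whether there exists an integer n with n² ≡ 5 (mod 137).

Apply Euler's criterion with the prime 137: 5 is a quadratic residue iff 5^68 ≡ 1 (mod 137), and a non-residue iff it is ≡ −1.
Repeated squaring mod 137: 5^2 = 25 ≡ 25; 5^4 ≡ 25² = 625 ≡ 77; 5^8 ≡ 77² = 5929 ≡ 38; 5^16 ≡ 38² = 1444 ≡ 74; 5^32 ≡ 74² = 5476 ≡ 133; 5^64 ≡ 133² = 17689 ≡ 16.
Since 68 = 64 + 4, 5^68 ≡ 16 · 77; multiplying out mod 137: 16·77 = 1232 ≡ 136. Thus 5^68 ≡ 136 ≡ −1 (mod 137).
By Euler's criterion 5 is a quadratic non-residue mod 137: no n satisfies n² ≡ 5 (mod 137).

No, no such integer exists.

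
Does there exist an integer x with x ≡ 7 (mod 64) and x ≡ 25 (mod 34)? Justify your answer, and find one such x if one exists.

gcd(64, 34) = 2. A simultaneous solution exists iff 7 ≡ 25 (mod 2); here 7 mod 2 = 1 = 25 mod 2, so it does.
List candidates x ≡ 7 (mod 64): 7, 71, 135, 199, 263. Modulo 34 these are 7, 3, 33, 29, 25; 263 gives 25 as required.
Indeed 263 ≡ 7 (mod 64) and 263 ≡ 25 (mod 34).

x = 263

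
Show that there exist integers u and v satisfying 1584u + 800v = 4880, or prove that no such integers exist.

gcd(1584, 800) = 16, and 16 divides 4880, so integer solutions exist.
Dividing through by 16 reduces the equation to 99u + 50v = 305.
Dividing repeatedly: 99 = 1·50 + 49, 50 = 1·49 + 1, 49 = 49·1 + 0.
Back-substituting, 1 = 50 − 1·49 = 50 − (99 − 1·50) = −99 + 2·50; that is, 99·(-1) + 50·2 = 1.
Times 305: 99·(-305) + 50·610 = 305, so (-305, 610) solves it.
Adding 7·50 to u and subtracting 7·99 from v gives the tidier solution (45, -83).
Check: 1584·45 + 800·(-83) = 71280 − 66400 = 4880. ✓

u = 45, v = -83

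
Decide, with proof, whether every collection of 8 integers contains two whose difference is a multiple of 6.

Partition the integers by their residue mod 6; there are 6 classes.
Since 8 > 6, two of the 8 integers must share a residue class by the pigeonhole principle; call them a and b.
Then a ≡ b (mod 6), i.e. 6 ∣ (a − b).

Yes, this is always true.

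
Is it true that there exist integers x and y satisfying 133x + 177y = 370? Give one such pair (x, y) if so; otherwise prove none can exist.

133 and 177 are coprime, so 133x + 177y ranges over all of ℤ.
Dividing repeatedly: 177 = 1·133 + 44, 133 = 3·44 + 1, 44 = 44·1 + 0.
Working back up the chain: 1 = 133 − 3·44 = 133 − 3·(177 − 1·133) = −3·177 + 4·133. So 133·4 + 177·(-3) = 1.
Multiplying through by 370: x = 4·370 = 1480, y = (-3)·370 = -1110 is a solution.
Subtracting 8·177 from x and adding 8·133 to y gives the tidier solution (64, -46).
Check: 133·64 + 177·(-46) = 8512 − 8142 = 370. ✓

x = 64, y = -46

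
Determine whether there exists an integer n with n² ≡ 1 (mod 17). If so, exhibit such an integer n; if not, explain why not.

Take n = 1. Then 1² = 1, and since 0 ≤ 1 < 17 this is already reduced: 1² ≡ 1 (mod 17).

n = 1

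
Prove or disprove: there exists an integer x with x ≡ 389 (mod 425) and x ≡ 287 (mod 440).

No, no such integer exists.

Reduce both congruences modulo 5, which divides 425 and 440: they say x ≡ 389 (mod 5) and x ≡ 287 (mod 5).
These are incompatible: 389 − 287 = 102 is not divisible by 5.
So no integer satisfies both congruences.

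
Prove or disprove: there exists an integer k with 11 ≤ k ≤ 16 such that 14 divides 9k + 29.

At k = 11, 9·11 + 29 = 128 ≡ 2 (mod 14), and each step in k adds 9, giving residues 2, 11, 6, 1, 10, 5 for k = 11, 12, …, 16.
The residue 0 does not occur, so no k in [11, 16] makes 9k + 29 a multiple of 14.

No such integer k in that range exists.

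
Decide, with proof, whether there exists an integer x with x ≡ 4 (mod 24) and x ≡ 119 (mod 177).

There is no such integer.

gcd(24, 177) = 3. If x ≡ 4 (mod 24) and x ≡ 119 (mod 177), then x ≡ 4 (mod 3) and x ≡ 119 (mod 3).
But 4 mod 3 = 1 while 119 mod 3 = 2, a contradiction.
So no integer satisfies both congruences.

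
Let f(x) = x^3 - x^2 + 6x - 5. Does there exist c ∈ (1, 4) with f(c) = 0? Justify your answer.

Evaluate at the endpoints: f(1) = 1, f(4) = 67 — same sign (positive).
The derivative f'(x) = 3x^2 - 2x + 6 is a quadratic with discriminant (-2)² − 4·3·6 = -68 < 0; it never vanishes, so it is always positive (sign of the leading coefficient).
Hence f is strictly increasing on ℝ, and in particular on [1, 4]. A strictly monotone function with same-sign endpoint values stays positive on the whole interval, so f has no zero in (1, 4).

f has no root in that interval.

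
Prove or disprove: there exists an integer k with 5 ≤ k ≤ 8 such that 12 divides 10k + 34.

k = 5

Try k = 5: 10·5 + 34 = 84 = 7·12, which is divisible by 12.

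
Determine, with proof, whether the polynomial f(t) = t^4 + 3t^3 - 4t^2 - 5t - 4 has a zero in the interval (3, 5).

f(3) = 107 and f(5) = 871, both positive, so a sign-change argument is unavailable; we show f keeps this sign on the whole interval.
Shift to the endpoint 3: with t = 3 + u (0 < u < 2), one computes f(3 + u) = u^4 + 15u^3 + 77u^2 + 160u + 107.
The nonzero coefficients here are all positive, so for u > 0 every term is positive (or zero), and the constant term 107 is strictly positive.
So f is strictly positive on (3, 5); no root exists in the interval.

No such root exists.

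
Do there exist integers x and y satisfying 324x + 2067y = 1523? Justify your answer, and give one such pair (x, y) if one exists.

Any value of 324x + 2067y is a multiple of gcd(324, 2067) = 3.
But 1523 = 3·507 + 2, so 3 ∤ 1523.
So the equation is unsolvable over ℤ.

No, no such integers exist.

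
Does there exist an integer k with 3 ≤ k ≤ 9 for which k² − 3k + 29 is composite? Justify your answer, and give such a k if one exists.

At k = 4: 4² − 3·4 + 29 = 33 = 3·11, which is composite.

k = 4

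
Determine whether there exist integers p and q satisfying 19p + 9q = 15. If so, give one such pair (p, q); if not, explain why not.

19 and 9 are coprime, so 19p + 9q ranges over all of ℤ.
Run the Euclidean algorithm on 19 and 9: 19 = 2·9 + 1, 9 = 9·1 + 0.
Unwinding: 1 = 19 − 2·9, i.e. 19·1 + 9·(-2) = 1.
Scaling by 15 gives the particular solution (p, q) = (15, -30).
Shifting by a multiple of (9, −19) keeps it a solution: p = 15 − 1·9 = 6, q = -30 + 1·19 = -11.
Check: 19·6 + 9·(-11) = 114 − 99 = 15. ✓

p = 6, q = -11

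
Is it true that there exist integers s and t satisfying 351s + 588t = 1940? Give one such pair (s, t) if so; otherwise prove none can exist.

Any value of 351s + 588t is a multiple of gcd(351, 588) = 3.
But 1940 = 3·646 + 2, so 3 ∤ 1940.
Hence no integers s, t satisfy the equation.

No, no such integers exist.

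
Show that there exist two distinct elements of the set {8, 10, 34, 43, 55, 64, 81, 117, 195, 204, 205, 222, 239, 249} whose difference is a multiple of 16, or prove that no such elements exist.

There is no such pair.

Two integers differ by a multiple of 16 exactly when they have the same residue mod 16. The residues are 8↦8, 10↦10, 34↦2, 43↦11, 55↦7, 64↦0, 81↦1, 117↦5, 195↦3, 204↦12, 205↦13, 222↦14, 239↦15, 249↦9.
No residue repeats among the 14 elements, so no pair has difference ≡ 0 (mod 16).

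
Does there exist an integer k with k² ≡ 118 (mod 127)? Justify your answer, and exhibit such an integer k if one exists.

No, no such integer exists.

127 is prime, so by Euler's criterion 118 is a square mod 127 iff 118^((127−1)/2) = 118^63 ≡ 1 (mod 127).
Squaring successively (mod 127): 118^2 = 13924 ≡ 81; 118^4 ≡ 81² = 6561 ≡ 84; 118^8 ≡ 84² = 7056 ≡ 71; 118^16 ≡ 71² = 5041 ≡ 88; 118^32 ≡ 88² = 7744 ≡ 124.
Since 63 = 32 + 16 + 8 + 4 + 2 + 1, 118^63 ≡ 124 · 88 · 71 · 84 · 81 · 118; multiplying out mod 127: 124·88 = 10912 ≡ 117, then 117·71 = 8307 ≡ 52, then 52·84 = 4368 ≡ 50, then 50·81 = 4050 ≡ 113, then 113·118 = 13334 ≡ 126. Thus 118^63 ≡ 126 ≡ −1 (mod 127).
The value −1 means 118 is a non-residue modulo 127, so k² ≡ 118 (mod 127) is impossible.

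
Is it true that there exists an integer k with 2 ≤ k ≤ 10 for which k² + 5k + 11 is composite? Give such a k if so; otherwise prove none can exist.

At k = 2: 2² + 5·2 + 11 = 25 = 5·5, which is composite.

k = 2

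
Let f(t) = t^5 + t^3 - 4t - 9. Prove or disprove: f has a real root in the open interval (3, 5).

f(3) = 249 and f(5) = 3221, both positive, so a sign-change argument is unavailable; we show f keeps this sign on the whole interval.
Shift to the endpoint 3: with t = 3 + u (0 < u < 2), one computes f(3 + u) = u^5 + 15u^4 + 91u^3 + 279u^2 + 428u + 249.
The nonzero coefficients here are all positive, so for u > 0 every term is positive (or zero), and the constant term 249 is strictly positive.
So f is strictly positive on (3, 5); no root exists in the interval.

No.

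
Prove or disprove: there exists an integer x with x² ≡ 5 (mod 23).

Apply Euler's criterion with the prime 23: 5 is a quadratic residue iff 5^11 ≡ 1 (mod 23), and a non-residue iff it is ≡ −1.
Squaring successively (mod 23): 5^2 = 25 ≡ 2; 5^4 ≡ 2² = 4 ≡ 4; 5^8 ≡ 4² = 16 ≡ 16.
Since 11 = 8 + 2 + 1, 5^11 ≡ 16 · 2 · 5; multiplying out mod 23: 16·2 = 32 ≡ 9, then 9·5 = 45 ≡ 22. Thus 5^11 ≡ 22 ≡ −1 (mod 23).
By Euler's criterion 5 is a quadratic non-residue mod 23: no x satisfies x² ≡ 5 (mod 23).

There is no such integer.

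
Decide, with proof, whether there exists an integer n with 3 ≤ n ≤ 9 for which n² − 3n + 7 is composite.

At n = 6: 6² − 3·6 + 7 = 25 = 5·5, which is composite.

n = 6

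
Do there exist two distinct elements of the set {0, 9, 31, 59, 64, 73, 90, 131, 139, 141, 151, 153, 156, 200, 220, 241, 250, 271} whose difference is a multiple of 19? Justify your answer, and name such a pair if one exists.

There is no such pair.

Reduce each element modulo 19: 0↦0, 9↦9, 31↦12, 59↦2, 64↦7, 73↦16, 90↦14, 131↦17, 139↦6, 141↦8, 151↦18, 153↦1, 156↦4, 200↦10, 220↦11, 241↦13, 250↦3, 271↦5.
All 18 residues are distinct, so no two elements differ by a multiple of 19.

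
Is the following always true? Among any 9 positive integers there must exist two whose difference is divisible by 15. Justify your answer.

Try 9 consecutive integers, 3, 4, …, 11. Their remainders mod 15 are 3, 4, 5, 6, 7, 8, 9, 10, 11 — pairwise different, as any 9 ≤ 15 consecutive integers have distinct residues.
No two share a residue, so no pair has difference divisible by 15; the claim fails for this set.

No, the set {3, 4, 5, 6, 7, 8, 9, 10, 11} is a counterexample.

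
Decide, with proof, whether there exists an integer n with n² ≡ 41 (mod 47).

No such integer exists.

Apply Euler's criterion with the prime 47: 41 is a quadratic residue iff 41^23 ≡ 1 (mod 47), and a non-residue iff it is ≡ −1.
Repeated squaring mod 47: 41^2 = 1681 ≡ 36; 41^4 ≡ 36² = 1296 ≡ 27; 41^8 ≡ 27² = 729 ≡ 24; 41^16 ≡ 24² = 576 ≡ 12.
Since 23 = 16 + 4 + 2 + 1, 41^23 ≡ 12 · 27 · 36 · 41; multiplying out mod 47: 12·27 = 324 ≡ 42, then 42·36 = 1512 ≡ 8, then 8·41 = 328 ≡ 46. Thus 41^23 ≡ 46 ≡ −1 (mod 47).
By Euler's criterion 41 is a quadratic non-residue mod 47: no n satisfies n² ≡ 41 (mod 47).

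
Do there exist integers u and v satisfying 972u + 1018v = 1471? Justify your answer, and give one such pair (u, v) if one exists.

gcd(972, 1018) = 2, so every integer of the form 972u + 1018v is a multiple of 2.
But 1471 is not a multiple of 2 (it leaves remainder 1).
Therefore 972u + 1018v = 1471 has no solution in integers.

There are no such integers.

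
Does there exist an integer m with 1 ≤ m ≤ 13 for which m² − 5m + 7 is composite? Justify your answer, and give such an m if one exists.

m = 13

At m = 13: 13² − 5·13 + 7 = 111 = 3·37, which is composite.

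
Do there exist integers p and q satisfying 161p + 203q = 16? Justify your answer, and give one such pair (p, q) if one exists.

No such integers exist.

Any value of 161p + 203q is a multiple of gcd(161, 203) = 7.
But 16 = 7·2 + 2, so 7 ∤ 16.
Hence no integers p, q satisfy the equation.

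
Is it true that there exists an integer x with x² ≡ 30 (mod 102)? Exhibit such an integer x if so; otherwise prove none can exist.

x = 42

x = 42 works: 42² = 1764, and 1764 − 30 = 1734 = 17·102.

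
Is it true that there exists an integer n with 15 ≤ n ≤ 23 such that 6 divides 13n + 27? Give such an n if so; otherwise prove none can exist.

At n = 15 we get 13·15 + 27 = 222, and 222 = 6·37.

n = 15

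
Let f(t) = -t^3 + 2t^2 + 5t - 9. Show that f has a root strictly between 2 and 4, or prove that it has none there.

Such a root exists.

f(2) = 1 and f(4) = -21, which have opposite signs.
Since f is a polynomial it is continuous on [2, 4].
By the Intermediate Value Theorem f must vanish at some point of (2, 4).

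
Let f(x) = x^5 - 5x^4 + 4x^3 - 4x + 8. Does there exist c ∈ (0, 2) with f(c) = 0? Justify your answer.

f(0) = 8 and f(2) = -16, which have opposite signs.
Since f is a polynomial it is continuous on [0, 2].
The Intermediate Value Theorem then guarantees some c ∈ (0, 2) with f(c) = 0.

Yes, such a c exists.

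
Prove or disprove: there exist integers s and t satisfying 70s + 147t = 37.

There are no such integers.

Both 70 and 147 are divisible by gcd(70, 147) = 7, hence so is any combination 70s + 147t.
However 37 leaves remainder 2 on division by 7.
Therefore 70s + 147t = 37 has no solution in integers.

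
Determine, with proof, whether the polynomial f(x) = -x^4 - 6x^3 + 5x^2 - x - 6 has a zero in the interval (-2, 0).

f(-2) = 48 and f(0) = -6, which have opposite signs.
Since f is a polynomial it is continuous on [-2, 0].
By the Intermediate Value Theorem f must vanish at some point of (-2, 0).

Yes, f has a root in the interval.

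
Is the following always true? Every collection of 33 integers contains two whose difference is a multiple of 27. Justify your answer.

Yes.

There are exactly 27 possible remainders on division by 27.
Placing 33 integers into 27 classes, some class receives at least two — say a and b.
Their difference a − b is then a multiple of 27.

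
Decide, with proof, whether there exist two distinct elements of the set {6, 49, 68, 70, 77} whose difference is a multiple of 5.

No, no such pair exists.

Residues mod 5: 6↦1, 49↦4, 68↦3, 70↦0, 77↦2.
These 5 residues are pairwise different, hence no difference of two elements is divisible by 5.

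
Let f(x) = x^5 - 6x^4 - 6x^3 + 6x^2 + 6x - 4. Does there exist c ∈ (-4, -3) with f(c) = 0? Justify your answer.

The endpoint values f(-4) = -2108 and f(-3) = -535 are both negative. Claim: f(x) < 0 for every x in (-4, -3).
Substitute x = -3 − u, where 0 < u < 1 on the interval. Expanding, f(-3 − u) = -u^5 - 21u^4 - 156u^3 - 534u^2 - 861u - 535.
The nonzero coefficients here are all negative, so for u > 0 every term is negative (or zero), and the constant term -535 is strictly negative.
Therefore f(x) < 0 throughout (-4, -3), and f has no zero there.

No.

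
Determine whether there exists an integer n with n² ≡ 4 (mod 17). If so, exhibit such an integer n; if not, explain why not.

Take n = 15. Then 15² = 225 = 13·17 + 4, so 15² ≡ 4 (mod 17).

n = 15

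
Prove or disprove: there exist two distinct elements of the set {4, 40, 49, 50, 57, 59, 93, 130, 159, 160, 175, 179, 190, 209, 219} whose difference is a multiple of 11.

4 and 59 are such a pair.

Reduce each element mod 11: 4↦4, 40↦7, 49↦5, 50↦6, 57↦2, 59↦4, 93↦5, 130↦9, 159↦5, 160↦6, 175↦10, 179↦3, 190↦3, 209↦0, 219↦10. The residue 4 repeats (at 4 and 59), and 59 − 4 = 55 = 5·11.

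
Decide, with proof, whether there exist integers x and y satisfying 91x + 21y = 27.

gcd(91, 21) = 7, so every integer of the form 91x + 21y is a multiple of 7.
But 27 is not a multiple of 7 (it leaves remainder 6).
Therefore 91x + 21y = 27 has no solution in integers.

No such integers exist.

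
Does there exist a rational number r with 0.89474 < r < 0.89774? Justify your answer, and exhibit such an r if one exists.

r = 26/29

Scale by 29: the interval becomes (25.94746, 26.03446), which contains the integer 26.
Dividing back, 0.89474 < 26/29 < 0.89774, and 26/29 is rational.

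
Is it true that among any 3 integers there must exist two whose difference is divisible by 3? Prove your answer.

No; for instance {8, 9, 10} is a counterexample.

Take the 3 consecutive integers 8, 9, 10: their residues mod 3 are all distinct because 3 ≤ 3.
No two share a residue, so no pair has difference divisible by 3; the claim fails for this set.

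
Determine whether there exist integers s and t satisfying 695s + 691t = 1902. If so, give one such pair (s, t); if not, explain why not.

s = 130, t = -128

695 and 691 are coprime, so 695s + 691t ranges over all of ℤ.
Euclidean algorithm: 695 = 1·691 + 4, 691 = 172·4 + 3, 4 = 1·3 + 1, 3 = 3·1 + 0.
Unwinding: 1 = 4 − 1·3 = 4 − (691 − 172·4) = −691 + 173·4 = −691 + 173·(695 − 1·691) = 173·695 − 174·691, i.e. 695·173 + 691·(-174) = 1.
Times 1902: 695·329046 + 691·(-330948) = 1902, so (329046, -330948) solves it.
Subtracting 476·691 from s and adding 476·695 to t gives the tidier solution (130, -128).
Check: 695·130 + 691·(-128) = 90350 − 88448 = 1902. ✓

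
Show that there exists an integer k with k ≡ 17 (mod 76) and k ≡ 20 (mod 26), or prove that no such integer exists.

Reduce both congruences modulo 2, which divides 76 and 26: they say k ≡ 17 (mod 2) and k ≡ 20 (mod 2).
However 17 ≡ 1 and 20 ≡ 0 (mod 2), and 1 ≠ 0.
So no integer satisfies both congruences.

No, no such integer exists.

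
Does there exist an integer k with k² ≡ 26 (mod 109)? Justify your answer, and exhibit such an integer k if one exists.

k = 35

Take k = 35. Then 35² = 1225 = 11·109 + 26, so 35² ≡ 26 (mod 109).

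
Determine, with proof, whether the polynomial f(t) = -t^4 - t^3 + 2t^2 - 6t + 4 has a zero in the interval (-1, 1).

f(-1) = 12 and f(1) = -2, which have opposite signs.
Since f is a polynomial it is continuous on [-1, 1].
By the Intermediate Value Theorem, f takes the value 0 somewhere in the open interval.

Such a root exists.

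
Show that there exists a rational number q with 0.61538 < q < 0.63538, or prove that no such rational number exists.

Look for a denominator N such that an integer falls strictly between N·0.61538 and N·0.63538. N = 8 works: 8·0.61538 = 4.92304 < 5 < 5.08304 = 8·0.63538.
Hence 5/8 is a rational number with 0.61538 < 5/8 < 0.63538.

q = 5/8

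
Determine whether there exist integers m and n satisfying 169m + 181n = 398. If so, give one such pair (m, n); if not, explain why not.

Since gcd(169, 181) = 1, every integer is an integer combination of 169 and 181.
Run the Euclidean algorithm on 181 and 169: 181 = 1·169 + 12, 169 = 14·12 + 1, 12 = 12·1 + 0.
Working back up the chain: 1 = 169 − 14·12 = 169 − 14·(181 − 1·169) = −14·181 + 15·169. So 169·15 + 181·(-14) = 1.
Scaling by 398 gives the particular solution (m, n) = (5970, -5572).
Subtracting 32·181 from m and adding 32·169 to n gives the tidier solution (178, -164).
Check: 169·178 + 181·(-164) = 30082 − 29684 = 398. ✓

m = 178, n = -164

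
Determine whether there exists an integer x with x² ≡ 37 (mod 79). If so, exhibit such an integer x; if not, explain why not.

No such integer exists.

79 is prime, so by Euler's criterion 37 is a square mod 79 iff 37^((79−1)/2) = 37^39 ≡ 1 (mod 79).
Squaring successively (mod 79): 37^2 = 1369 ≡ 26; 37^4 ≡ 26² = 676 ≡ 44; 37^8 ≡ 44² = 1936 ≡ 40; 37^16 ≡ 40² = 1600 ≡ 20; 37^32 ≡ 20² = 400 ≡ 5.
Since 39 = 32 + 4 + 2 + 1, 37^39 ≡ 5 · 44 · 26 · 37; multiplying out mod 79: 5·44 = 220 ≡ 62, then 62·26 = 1612 ≡ 32, then 32·37 = 1184 ≡ 78. Thus 37^39 ≡ 78 ≡ −1 (mod 79).
The value −1 means 37 is a non-residue modulo 79, so x² ≡ 37 (mod 79) is impossible.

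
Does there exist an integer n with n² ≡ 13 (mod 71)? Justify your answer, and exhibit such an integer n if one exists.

No, no such integer exists.

71 is prime, so by Euler's criterion 13 is a square mod 71 iff 13^((71−1)/2) = 13^35 ≡ 1 (mod 71).
Repeated squaring mod 71: 13^2 = 169 ≡ 27; 13^4 ≡ 27² = 729 ≡ 19; 13^8 ≡ 19² = 361 ≡ 6; 13^16 ≡ 6² = 36 ≡ 36; 13^32 ≡ 36² = 1296 ≡ 18.
Since 35 = 32 + 2 + 1, 13^35 ≡ 18 · 27 · 13; multiplying out mod 71: 18·27 = 486 ≡ 60, then 60·13 = 780 ≡ 70. Thus 13^35 ≡ 70 ≡ −1 (mod 71).
By Euler's criterion 13 is a quadratic non-residue mod 71: no n satisfies n² ≡ 13 (mod 71).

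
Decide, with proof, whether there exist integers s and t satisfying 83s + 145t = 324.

83 and 145 are coprime, so 83s + 145t ranges over all of ℤ.
Euclidean algorithm: 145 = 1·83 + 62, 83 = 1·62 + 21, 62 = 2·21 + 20, 21 = 1·20 + 1, 20 = 20·1 + 0.
Unwinding: 1 = 21 − 1·20 = 21 − (62 − 2·21) = −62 + 3·21 = −62 + 3·(83 − 1·62) = 3·83 − 4·62 = 3·83 − 4·(145 − 1·83) = −4·145 + 7·83, i.e. 83·7 + 145·(-4) = 1.
Scaling by 324 gives the particular solution (s, t) = (2268, -1296).
The general solution is s = 2268 + 145k, t = -1296 − 83k; taking k = -15 gives the smaller pair s = 93, t = -51.
Indeed 83·93 + 145·(-51) = 7719 − 7395 = 324.

s = 93, t = -51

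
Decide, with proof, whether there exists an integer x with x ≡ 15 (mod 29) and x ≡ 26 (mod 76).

x = 102

gcd(29, 76) = 1, so the Chinese Remainder Theorem guarantees exactly one residue class mod 2204 satisfying both.
Write x = 15 + 29t and require 15 + 29t ≡ 26 (mod 76), i.e. 29t ≡ 11 (mod 76).
Since 29·21 = 609 = 8·76 + 1, the inverse of 29 mod 76 is 21.
Multiplying by 21: t ≡ 21·11 = 231 ≡ 3 (mod 76).
With t = 3: x = 15 + 29·3 = 102.
Verify: 102 = 3·29 + 15 and 102 = 1·76 + 26. ✓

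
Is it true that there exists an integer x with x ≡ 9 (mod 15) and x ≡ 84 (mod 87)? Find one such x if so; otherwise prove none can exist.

gcd(15, 87) = 3. A simultaneous solution exists iff 9 ≡ 84 (mod 3); here 9 mod 3 = 0 = 84 mod 3, so it does.
List candidates x ≡ 9 (mod 15): 9, 24, 39, 54, 69, 84. Modulo 87 these are 9, 24, 39, 54, 69, 84; 84 gives 84 as required.
Verify: 84 = 5·15 + 9 and 84 = 0·87 + 84. ✓

x = 84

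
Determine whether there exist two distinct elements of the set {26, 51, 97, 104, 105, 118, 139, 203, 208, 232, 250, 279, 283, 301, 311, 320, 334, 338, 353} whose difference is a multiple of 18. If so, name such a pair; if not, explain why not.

Reduce each element mod 18: 26↦8, 51↦15, 97↦7, 104↦14, 105↦15, 118↦10, 139↦13, 203↦5, 208↦10, 232↦16, 250↦16, 279↦9, 283↦13, 301↦13, 311↦5, 320↦14, 334↦10, 338↦14, 353↦11. The residue 15 repeats (at 51 and 105), and 105 − 51 = 54 = 3·18.

51 and 105 are such a pair.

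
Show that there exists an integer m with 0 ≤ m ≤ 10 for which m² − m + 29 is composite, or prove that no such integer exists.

m = 8

At m = 8: 8² − 8 + 29 = 85 = 5·17, which is composite.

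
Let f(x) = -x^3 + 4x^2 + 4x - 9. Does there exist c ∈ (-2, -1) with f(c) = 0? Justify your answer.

f(-2) = 7 and f(-1) = -8, which have opposite signs.
Since f is a polynomial it is continuous on [-2, -1].
The Intermediate Value Theorem then guarantees some c ∈ (-2, -1) with f(c) = 0.

Such a root exists.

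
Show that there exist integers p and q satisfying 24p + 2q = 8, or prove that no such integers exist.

p = 0, q = 4

Since gcd(24, 2) = 2 and 8 = 2·4, Bézout's identity guarantees a solution.
Dividing through by 2 reduces the equation to 12p + 1q = 4.
The coefficient of q is 1, so setting p = 0 and q = 4 already solves it.
Indeed 24·0 + 2·4 = 0 + 8 = 8.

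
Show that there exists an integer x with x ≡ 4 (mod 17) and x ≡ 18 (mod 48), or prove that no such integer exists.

x = 786

Since 17 and 48 share no common factor, CRT says the pair of congruences has a solution (unique mod 816).
Write x = 4 + 17t and require 4 + 17t ≡ 18 (mod 48), i.e. 17t ≡ 14 (mod 48).
Note 17·17 = 289 ≡ 1 (mod 48) (as 289 − 1 = 6·48), so 17⁻¹ ≡ 17.
Multiplying by 17: t ≡ 17·14 = 238 ≡ 46 (mod 48).
With t = 46: x = 4 + 17·46 = 786.
Indeed 786 ≡ 4 (mod 17) and 786 ≡ 18 (mod 48).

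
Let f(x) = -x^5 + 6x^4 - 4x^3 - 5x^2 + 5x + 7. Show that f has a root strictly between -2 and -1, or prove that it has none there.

f(-2) = 137 and f(-1) = 8, both positive, so a sign-change argument is unavailable; we show f keeps this sign on the whole interval.
Substitute x = -1 − u, where 0 < u < 1 on the interval. Expanding, f(-1 − u) = u^5 + 11u^4 + 38u^3 + 53u^2 + 26u + 8.
All 6 nonzero coefficients of this polynomial in u are positive; hence for u > 0 the value is a sum of positive terms (the constant 8 among them).
Therefore f(x) > 0 throughout (-2, -1), and f has no zero there.

No.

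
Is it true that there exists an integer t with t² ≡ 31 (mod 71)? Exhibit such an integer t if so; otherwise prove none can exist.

There is no such integer.

71 is prime, so by Euler's criterion 31 is a square mod 71 iff 31^((71−1)/2) = 31^35 ≡ 1 (mod 71).
Squaring successively (mod 71): 31^2 = 961 ≡ 38; 31^4 ≡ 38² = 1444 ≡ 24; 31^8 ≡ 24² = 576 ≡ 8; 31^16 ≡ 8² = 64 ≡ 64; 31^32 ≡ 64² = 4096 ≡ 49.
Since 35 = 32 + 2 + 1, 31^35 ≡ 49 · 38 · 31; multiplying out mod 71: 49·38 = 1862 ≡ 16, then 16·31 = 496 ≡ 70. Thus 31^35 ≡ 70 ≡ −1 (mod 71).
The value −1 means 31 is a non-residue modulo 71, so t² ≡ 31 (mod 71) is impossible.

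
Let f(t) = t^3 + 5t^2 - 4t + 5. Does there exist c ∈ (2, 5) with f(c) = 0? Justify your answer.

f(2) = 25 and f(5) = 235, both positive, so a sign-change argument is unavailable; we show f keeps this sign on the whole interval.
Shift to the endpoint 2: with t = 2 + u (0 < u < 3), one computes f(2 + u) = u^3 + 11u^2 + 28u + 25.
The nonzero coefficients here are all positive, so for u > 0 every term is positive (or zero), and the constant term 25 is strictly positive.
Therefore f(t) > 0 throughout (2, 5), and f has no zero there.

No such root exists.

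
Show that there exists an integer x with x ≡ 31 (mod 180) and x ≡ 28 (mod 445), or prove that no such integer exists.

gcd(180, 445) = 5. If x ≡ 31 (mod 180) and x ≡ 28 (mod 445), then x ≡ 31 (mod 5) and x ≡ 28 (mod 5).
However 31 ≡ 1 and 28 ≡ 3 (mod 5), and 1 ≠ 3.
Hence the system has no solution.

No, no such integer exists.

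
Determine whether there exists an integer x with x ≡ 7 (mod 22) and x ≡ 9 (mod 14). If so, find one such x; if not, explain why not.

x = 51

gcd(22, 14) = 2. A simultaneous solution exists iff 7 ≡ 9 (mod 2); here 7 mod 2 = 1 = 9 mod 2, so it does.
The integers ≡ 7 (mod 22) are 7, 29, 51, …; their remainders mod 14 are 7, 1, 9, so x = 51 is the first that is ≡ 9 (mod 14).
Indeed 51 ≡ 7 (mod 22) and 51 ≡ 9 (mod 14).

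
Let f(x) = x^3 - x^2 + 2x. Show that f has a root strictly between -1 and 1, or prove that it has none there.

f(-1) = -4 and f(1) = 2, which have opposite signs.
Since f is a polynomial it is continuous on [-1, 1].
By the Intermediate Value Theorem f must vanish at some point of (-1, 1).

Yes, f has a root in the interval.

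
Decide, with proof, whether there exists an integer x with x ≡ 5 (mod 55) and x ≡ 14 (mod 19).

gcd(55, 19) = 1, so the Chinese Remainder Theorem guarantees exactly one residue class mod 1045 satisfying both.
Any solution of the first congruence is x = 5 + 55t; substituting into the second, 55t ≡ 14 − 5 ≡ 9 (mod 19).
55 ≡ 17 (mod 19), so this reads 17t ≡ 9 (mod 19). Since 17·9 = 153 = 8·19 + 1, the inverse of 17 mod 19 is 9.
Multiplying by 9: t ≡ 9·9 = 81 ≡ 5 (mod 19).
With t = 5: x = 5 + 55·5 = 280.
Indeed 280 ≡ 5 (mod 55) and 280 ≡ 14 (mod 19).

x = 280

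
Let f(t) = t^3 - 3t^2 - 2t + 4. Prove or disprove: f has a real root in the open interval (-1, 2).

Yes, f has a root in the interval.

f(-1) = 2 and f(2) = -4, which have opposite signs.
Since f is a polynomial it is continuous on [-1, 2].
By the Intermediate Value Theorem f must vanish at some point of (-1, 2).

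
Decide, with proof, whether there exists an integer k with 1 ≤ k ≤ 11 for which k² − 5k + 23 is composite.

No such integer k in that range exists.

The values for k = 1, 2, …, 11 are 19, 17, 17, 19, 23, 29, 37, 47, 59, 73, 89, and each of these is prime.
So no value in the range makes the expression composite.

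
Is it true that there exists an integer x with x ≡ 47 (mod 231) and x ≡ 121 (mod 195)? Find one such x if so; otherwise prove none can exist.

There is no such integer.

gcd(231, 195) = 3. If x ≡ 47 (mod 231) and x ≡ 121 (mod 195), then x ≡ 47 (mod 3) and x ≡ 121 (mod 3).
But 47 mod 3 = 2 while 121 mod 3 = 1, a contradiction.
Therefore no such x exists.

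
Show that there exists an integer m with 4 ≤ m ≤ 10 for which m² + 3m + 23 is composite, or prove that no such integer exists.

At m = 10: 10² + 3·10 + 23 = 153 = 3·51, which is composite.

m = 10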